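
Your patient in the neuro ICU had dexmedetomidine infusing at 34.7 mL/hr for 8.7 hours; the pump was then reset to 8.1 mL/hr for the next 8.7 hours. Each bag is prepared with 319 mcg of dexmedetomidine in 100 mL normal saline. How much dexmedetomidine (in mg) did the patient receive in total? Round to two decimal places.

1.19 mg

Concentration = 319 mcg ÷ 100 mL = 3.19 mcg/mL
Stage 1: 34.7 mL/hr × 8.7 hr = 301.89 mL → 301.89 mL × 3.19 mcg/mL = 963.0291 mcg
Stage 2: 8.1 mL/hr × 8.7 hr = 70.47 mL → 70.47 mL × 3.19 mcg/mL = 224.7993 mcg
Total = 963.0291 + 224.7993 = 1187.828 mcg = 1.187828 mg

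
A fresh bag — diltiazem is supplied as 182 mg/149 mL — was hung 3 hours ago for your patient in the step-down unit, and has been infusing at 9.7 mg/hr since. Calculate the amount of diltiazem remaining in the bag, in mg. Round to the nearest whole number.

153 mg

Concentration = 182 mg ÷ 149 mL = 1.221477 mg/mL
Rate = 9.7 mg/hr ÷ 1.221477 mg/mL = 7.941209 mL/hr
Volume infused = 7.941209 mL/hr × 3 hr = 23.82363 mL
Volume remaining = 149 − 23.82363 = 125.1764 mL
Drug remaining = 125.1764 mL × 1.221477 mg/mL = 152.9 mg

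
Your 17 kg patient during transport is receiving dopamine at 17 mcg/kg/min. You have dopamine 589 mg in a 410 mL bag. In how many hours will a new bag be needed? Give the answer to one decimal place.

34.0 hours

Dose = 17 mcg/kg/min × 17 kg = 289 mcg/min
289 mcg/min × 60 min/hr = 17340 mcg/hr
Concentration = 589 mg ÷ 410 mL = 1.436585 mg/mL = 1436.585 mcg/mL
Rate = 17340 mcg/hr ÷ 1436.585 mcg/mL = 12.07029 mL/hr
Duration = 410 mL ÷ 12.07029 mL/hr = 33.9677 hr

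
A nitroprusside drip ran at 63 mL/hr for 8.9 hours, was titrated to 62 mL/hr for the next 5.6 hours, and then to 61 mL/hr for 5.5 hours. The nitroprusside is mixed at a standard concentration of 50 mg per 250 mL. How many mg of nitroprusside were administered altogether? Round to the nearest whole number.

249 mg

Concentration = 50 mg ÷ 250 mL = 0.2 mg/mL
Stage 1: 63 mL/hr × 8.9 hr = 560.7 mL → 560.7 mL × 0.2 mg/mL = 112.14 mg
Stage 2: 62 mL/hr × 5.6 hr = 347.2 mL → 347.2 mL × 0.2 mg/mL = 69.44 mg
Stage 3: 61 mL/hr × 5.5 hr = 335.5 mL → 335.5 mL × 0.2 mg/mL = 67.1 mg
Total = 112.14 + 69.44 + 67.1 = 248.68 mg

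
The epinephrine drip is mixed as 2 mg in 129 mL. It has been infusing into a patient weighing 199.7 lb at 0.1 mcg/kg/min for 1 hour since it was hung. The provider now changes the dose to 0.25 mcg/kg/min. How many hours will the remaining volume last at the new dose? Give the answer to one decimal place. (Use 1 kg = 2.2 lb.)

Initial rate:
Weight = 199.7 lb ÷ 2.2 lb/kg = 90.77273 kg
Dose = 0.1 mcg/kg/min × 90.77273 kg = 9.077273 mcg/min
9.077273 mcg/min × 60 min/hr = 544.6364 mcg/hr
Concentration = 2 mg ÷ 129 mL = 0.01550388 mg/mL = 15.50388 mcg/mL
Rate = 544.6364 mcg/hr ÷ 15.50388 mcg/mL = 35.12905 mL/hr
Volume infused so far = 35.12905 mL/hr × 1 hr = 35.12905 mL
Volume remaining = 129 − 35.12905 = 93.87095 mL
New rate:
Dose = 0.25 mcg/kg/min × 90.77273 kg = 22.69318 mcg/min
22.69318 mcg/min × 60 min/hr = 1361.591 mcg/hr
Rate = 1361.591 mcg/hr ÷ 15.50388 mcg/mL = 87.82261 mL/hr
Time remaining = 93.87095 mL ÷ 87.82261 mL/hr = 1.06887 hr

1.1 hours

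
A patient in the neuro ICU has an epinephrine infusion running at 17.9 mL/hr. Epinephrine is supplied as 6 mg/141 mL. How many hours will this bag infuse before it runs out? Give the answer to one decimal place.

7.9 hours

Duration = 141 mL ÷ 17.9 mL/hr = 7.877095 hr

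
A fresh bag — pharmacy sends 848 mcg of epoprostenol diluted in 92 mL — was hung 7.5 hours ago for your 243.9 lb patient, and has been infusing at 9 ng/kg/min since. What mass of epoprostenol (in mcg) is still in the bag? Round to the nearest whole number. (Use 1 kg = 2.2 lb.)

Weight = 243.9 lb ÷ 2.2 lb/kg = 110.8636 kg
Dose = 9 ng/kg/min × 110.8636 kg = 997.7727 ng/min
997.7727 ng/min × 60 min/hr = 59866.36 ng/hr
Concentration = 848 mcg ÷ 92 mL = 9.217391 mcg/mL = 9217.391 ng/mL
Rate = 59866.36 ng/hr ÷ 9217.391 ng/mL = 6.494936 mL/hr
Volume infused = 6.494936 mL/hr × 7.5 hr = 48.71202 mL
Volume remaining = 92 − 48.71202 = 43.28798 mL
Drug remaining = 43.28798 mL × 9217.391 ng/mL = 399002.3 ng = 399.0023 mcg

399 mcg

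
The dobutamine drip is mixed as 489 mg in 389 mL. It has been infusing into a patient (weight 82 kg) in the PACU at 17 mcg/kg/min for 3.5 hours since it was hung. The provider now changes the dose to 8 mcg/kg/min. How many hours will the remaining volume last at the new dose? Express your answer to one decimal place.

5.0 hours

Initial rate:
Dose = 17 mcg/kg/min × 82 kg = 1394 mcg/min
1394 mcg/min × 60 min/hr = 83640 mcg/hr
Concentration = 489 mg ÷ 389 mL = 1.257069 mg/mL = 1257.069 mcg/mL
Rate = 83640 mcg/hr ÷ 1257.069 mcg/mL = 66.53571 mL/hr
Volume infused so far = 66.53571 mL/hr × 3.5 hr = 232.875 mL
Volume remaining = 389 − 232.875 = 156.125 mL
New rate:
Dose = 8 mcg/kg/min × 82 kg = 656 mcg/min
656 mcg/min × 60 min/hr = 39360 mcg/hr
Rate = 39360 mcg/hr ÷ 1257.069 mcg/mL = 31.31092 mL/hr
Time remaining = 156.125 mL ÷ 31.31092 mL/hr = 4.98628 hr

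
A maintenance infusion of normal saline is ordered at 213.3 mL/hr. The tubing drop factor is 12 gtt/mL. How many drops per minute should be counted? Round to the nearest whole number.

213.3 mL/hr ÷ 60 min/hr = 3.555 mL/min
3.555 mL/min × 12 gtt/mL = 42.66 gtt/min

43 gtt/min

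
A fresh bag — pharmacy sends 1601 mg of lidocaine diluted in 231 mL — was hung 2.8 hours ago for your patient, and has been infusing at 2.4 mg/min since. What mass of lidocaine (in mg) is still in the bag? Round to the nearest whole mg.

1198 mg

2.4 mg/min × 60 min/hr = 144 mg/hr
Concentration = 1601 mg ÷ 231 mL = 6.930736 mg/mL
Rate = 144 mg/hr ÷ 6.930736 mg/mL = 20.77701 mL/hr
Volume infused = 20.77701 mL/hr × 2.8 hr = 58.17564 mL
Volume remaining = 231 − 58.17564 = 172.8244 mL
Drug remaining = 172.8244 mL × 6.930736 mg/mL = 1197.8 mg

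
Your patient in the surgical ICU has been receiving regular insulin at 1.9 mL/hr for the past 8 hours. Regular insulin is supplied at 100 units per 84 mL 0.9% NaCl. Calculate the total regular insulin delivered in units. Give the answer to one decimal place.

18.1 units

Concentration = 100 units ÷ 84 mL = 1.190476 units/mL
Drug rate = 1.9 mL/hr × 1.190476 units/mL = 2.261905 units/hr
Total = 2.261905 units/hr × 8 hr = 18.09524 units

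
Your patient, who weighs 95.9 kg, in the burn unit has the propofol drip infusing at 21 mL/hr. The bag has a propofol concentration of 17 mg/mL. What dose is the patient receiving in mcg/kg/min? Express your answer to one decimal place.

62.0 mcg/kg/min

Concentration = 17 mg/mL = 17000 mcg/mL
Drug rate = 21 mL/hr × 17000 mcg/mL = 357000 mcg/hr
357000 mcg/hr ÷ 60 min/hr = 5950 mcg/min
5950 mcg/min ÷ 95.9 kg = 62.0438 mcg/kg/min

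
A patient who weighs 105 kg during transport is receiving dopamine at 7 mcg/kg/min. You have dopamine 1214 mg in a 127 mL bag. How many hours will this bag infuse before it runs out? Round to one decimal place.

Dose = 7 mcg/kg/min × 105 kg = 735 mcg/min
735 mcg/min × 60 min/hr = 44100 mcg/hr
Concentration = 1214 mg ÷ 127 mL = 9.559055 mg/mL = 9559.055 mcg/mL
Rate = 44100 mcg/hr ÷ 9559.055 mcg/mL = 4.613427 mL/hr
Duration = 127 mL ÷ 4.613427 mL/hr = 27.52834 hr

27.5 hours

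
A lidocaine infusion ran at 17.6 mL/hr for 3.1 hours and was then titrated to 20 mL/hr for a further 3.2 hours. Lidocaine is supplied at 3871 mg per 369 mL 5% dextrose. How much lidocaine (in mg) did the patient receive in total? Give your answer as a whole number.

Concentration = 3871 mg ÷ 369 mL = 10.49051 mg/mL
Stage 1: 17.6 mL/hr × 3.1 hr = 54.56 mL → 54.56 mL × 10.49051 mg/mL = 572.3625 mg
Stage 2: 20 mL/hr × 3.2 hr = 64 mL → 64 mL × 10.49051 mg/mL = 671.393 mg
Total = 572.3625 + 671.393 = 1243.755 mg

1244 mg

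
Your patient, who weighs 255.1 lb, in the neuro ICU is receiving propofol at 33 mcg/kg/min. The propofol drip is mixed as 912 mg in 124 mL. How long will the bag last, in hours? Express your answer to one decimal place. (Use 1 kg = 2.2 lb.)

4.0 hours

Weight = 255.1 lb ÷ 2.2 lb/kg = 115.9545 kg
Dose = 33 mcg/kg/min × 115.9545 kg = 3826.5 mcg/min
3826.5 mcg/min × 60 min/hr = 229590 mcg/hr
Concentration = 912 mg ÷ 124 mL = 7.354839 mg/mL = 7354.839 mcg/mL
Rate = 229590 mcg/hr ÷ 7354.839 mcg/mL = 31.21618 mL/hr
Duration = 124 mL ÷ 31.21618 mL/hr = 3.972298 hr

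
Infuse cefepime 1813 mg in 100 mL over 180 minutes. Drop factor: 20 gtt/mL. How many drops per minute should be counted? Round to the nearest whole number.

100 mL ÷ (180 min) = 0.5555556 mL/min
0.5555556 mL/min × 20 gtt/mL = 11.11111 gtt/min

11 gtt/min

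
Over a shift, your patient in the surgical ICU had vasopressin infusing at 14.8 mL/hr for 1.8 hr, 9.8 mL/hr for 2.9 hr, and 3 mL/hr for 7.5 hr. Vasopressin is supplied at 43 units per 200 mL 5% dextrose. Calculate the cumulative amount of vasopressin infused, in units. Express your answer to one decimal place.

16.7 units

Concentration = 43 units ÷ 200 mL = 0.215 units/mL
Stage 1: 14.8 mL/hr × 1.8 hr = 26.64 mL → 26.64 mL × 0.215 units/mL = 5.7276 units
Stage 2: 9.8 mL/hr × 2.9 hr = 28.42 mL → 28.42 mL × 0.215 units/mL = 6.1103 units
Stage 3: 3 mL/hr × 7.5 hr = 22.5 mL → 22.5 mL × 0.215 units/mL = 4.8375 units
Total = 5.7276 + 6.1103 + 4.8375 = 16.6754 units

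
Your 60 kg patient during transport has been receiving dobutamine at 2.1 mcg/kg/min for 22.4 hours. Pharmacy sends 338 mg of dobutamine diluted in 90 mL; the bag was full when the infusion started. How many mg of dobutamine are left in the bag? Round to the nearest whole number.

169 mg

Dose = 2.1 mcg/kg/min × 60 kg = 126 mcg/min
126 mcg/min × 60 min/hr = 7560 mcg/hr
Concentration = 338 mg ÷ 90 mL = 3.755556 mg/mL = 3755.556 mcg/mL
Rate = 7560 mcg/hr ÷ 3755.556 mcg/mL = 2.013018 mL/hr
Volume infused = 2.013018 mL/hr × 22.4 hr = 45.0916 mL
Volume remaining = 90 − 45.0916 = 44.9084 mL
Drug remaining = 44.9084 mL × 3755.556 mcg/mL = 168656 mcg = 168.656 mg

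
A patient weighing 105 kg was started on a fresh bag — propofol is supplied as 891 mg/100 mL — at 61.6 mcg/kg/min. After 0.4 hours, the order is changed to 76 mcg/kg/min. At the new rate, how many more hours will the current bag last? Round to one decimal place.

1.5 hours

Initial rate:
Dose = 61.6 mcg/kg/min × 105 kg = 6468 mcg/min
6468 mcg/min × 60 min/hr = 388080 mcg/hr
Concentration = 891 mg ÷ 100 mL = 8.91 mg/mL = 8910 mcg/mL
Rate = 388080 mcg/hr ÷ 8910 mcg/mL = 43.55556 mL/hr
Volume infused so far = 43.55556 mL/hr × 0.4 hr = 17.42222 mL
Volume remaining = 100 − 17.42222 = 82.57778 mL
New rate:
Dose = 76 mcg/kg/min × 105 kg = 7980 mcg/min
7980 mcg/min × 60 min/hr = 478800 mcg/hr
Rate = 478800 mcg/hr ÷ 8910 mcg/mL = 53.73737 mL/hr
Time remaining = 82.57778 mL ÷ 53.73737 mL/hr = 1.536692 hr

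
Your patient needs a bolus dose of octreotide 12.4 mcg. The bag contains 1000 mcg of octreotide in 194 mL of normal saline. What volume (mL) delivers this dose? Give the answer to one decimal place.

Concentration = 1000 mcg ÷ 194 mL = 5.154639 mcg/mL
Volume = 12.4 mcg ÷ 5.154639 mcg/mL = 2.4056 mL

2.4 mL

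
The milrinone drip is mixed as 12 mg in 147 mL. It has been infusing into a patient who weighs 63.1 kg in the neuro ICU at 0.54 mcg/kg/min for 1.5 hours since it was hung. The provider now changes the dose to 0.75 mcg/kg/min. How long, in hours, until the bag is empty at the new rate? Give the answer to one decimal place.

3.1 hours

Initial rate:
Dose = 0.54 mcg/kg/min × 63.1 kg = 34.074 mcg/min
34.074 mcg/min × 60 min/hr = 2044.44 mcg/hr
Concentration = 12 mg ÷ 147 mL = 0.08163265 mg/mL = 81.63265 mcg/mL
Rate = 2044.44 mcg/hr ÷ 81.63265 mcg/mL = 25.04439 mL/hr
Volume infused so far = 25.04439 mL/hr × 1.5 hr = 37.56659 mL
Volume remaining = 147 − 37.56659 = 109.4334 mL
New rate:
Dose = 0.75 mcg/kg/min × 63.1 kg = 47.325 mcg/min
47.325 mcg/min × 60 min/hr = 2839.5 mcg/hr
Rate = 2839.5 mcg/hr ÷ 81.63265 mcg/mL = 34.78388 mL/hr
Time remaining = 109.4334 mL ÷ 34.78388 mL/hr = 3.146096 hr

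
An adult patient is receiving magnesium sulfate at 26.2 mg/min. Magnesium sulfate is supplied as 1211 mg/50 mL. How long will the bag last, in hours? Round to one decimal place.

26.2 mg/min × 60 min/hr = 1572 mg/hr
Concentration = 1211 mg ÷ 50 mL = 24.22 mg/mL
Rate = 1572 mg/hr ÷ 24.22 mg/mL = 64.90504 mL/hr
Duration = 50 mL ÷ 64.90504 mL/hr = 0.7703562 hr

0.8 hours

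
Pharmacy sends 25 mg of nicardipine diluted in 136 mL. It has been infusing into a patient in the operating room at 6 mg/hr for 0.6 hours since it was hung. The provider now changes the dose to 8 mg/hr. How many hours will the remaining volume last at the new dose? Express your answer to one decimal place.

2.7 hours

Initial rate:
Concentration = 25 mg ÷ 136 mL = 0.1838235 mg/mL
Rate = 6 mg/hr ÷ 0.1838235 mg/mL = 32.64 mL/hr
Volume infused so far = 32.64 mL/hr × 0.6 hr = 19.584 mL
Volume remaining = 136 − 19.584 = 116.416 mL
New rate:
Rate = 8 mg/hr ÷ 0.1838235 mg/mL = 43.52 mL/hr
Time remaining = 116.416 mL ÷ 43.52 mL/hr = 2.675 hr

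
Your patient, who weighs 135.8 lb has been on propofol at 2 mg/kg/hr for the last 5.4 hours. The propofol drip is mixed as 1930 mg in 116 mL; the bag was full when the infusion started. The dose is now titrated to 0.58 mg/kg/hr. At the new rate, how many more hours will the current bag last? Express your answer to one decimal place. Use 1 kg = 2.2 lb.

35.3 hours

Initial rate:
Weight = 135.8 lb ÷ 2.2 lb/kg = 61.72727 kg
Dose = 2 mg/kg/hr × 61.72727 kg = 123.4545 mg/hr
Concentration = 1930 mg ÷ 116 mL = 16.63793 mg/mL
Rate = 123.4545 mg/hr ÷ 16.63793 mg/mL = 7.420066 mL/hr
Volume infused so far = 7.420066 mL/hr × 5.4 hr = 40.06836 mL
Volume remaining = 116 − 40.06836 = 75.93164 mL
New rate:
Dose = 0.58 mg/kg/hr × 61.72727 kg = 35.80182 mg/hr
Rate = 35.80182 mg/hr ÷ 16.63793 mg/mL = 2.151819 mL/hr
Time remaining = 75.93164 mL ÷ 2.151819 mL/hr = 35.28719 hr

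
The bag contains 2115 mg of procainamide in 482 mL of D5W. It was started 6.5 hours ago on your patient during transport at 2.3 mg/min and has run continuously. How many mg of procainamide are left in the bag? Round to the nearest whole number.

2.3 mg/min × 60 min/hr = 138 mg/hr
Concentration = 2115 mg ÷ 482 mL = 4.387967 mg/mL
Rate = 138 mg/hr ÷ 4.387967 mg/mL = 31.44965 mL/hr
Volume infused = 31.44965 mL/hr × 6.5 hr = 204.4227 mL
Volume remaining = 482 − 204.4227 = 277.5773 mL
Drug remaining = 277.5773 mL × 4.387967 mg/mL = 1218 mg

1218 mg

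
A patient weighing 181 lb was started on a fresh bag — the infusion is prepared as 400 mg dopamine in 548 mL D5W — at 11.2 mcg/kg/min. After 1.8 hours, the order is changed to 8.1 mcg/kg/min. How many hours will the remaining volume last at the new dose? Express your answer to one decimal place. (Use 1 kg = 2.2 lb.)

7.5 hours

Initial rate:
Weight = 181 lb ÷ 2.2 lb/kg = 82.27273 kg
Dose = 11.2 mcg/kg/min × 82.27273 kg = 921.4545 mcg/min
921.4545 mcg/min × 60 min/hr = 55287.27 mcg/hr
Concentration = 400 mg ÷ 548 mL = 0.729927 mg/mL = 729.927 mcg/mL
Rate = 55287.27 mcg/hr ÷ 729.927 mcg/mL = 75.74356 mL/hr
Volume infused so far = 75.74356 mL/hr × 1.8 hr = 136.3384 mL
Volume remaining = 548 − 136.3384 = 411.6616 mL
New rate:
Dose = 8.1 mcg/kg/min × 82.27273 kg = 666.4091 mcg/min
666.4091 mcg/min × 60 min/hr = 39984.55 mcg/hr
Rate = 39984.55 mcg/hr ÷ 729.927 mcg/mL = 54.77883 mL/hr
Time remaining = 411.6616 mL ÷ 54.77883 mL/hr = 7.514976 hr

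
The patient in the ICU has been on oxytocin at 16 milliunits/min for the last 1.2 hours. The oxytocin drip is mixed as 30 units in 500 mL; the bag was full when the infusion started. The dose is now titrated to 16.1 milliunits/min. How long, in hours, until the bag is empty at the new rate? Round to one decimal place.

29.9 hours

Initial rate:
16 milliunits/min × 60 min/hr = 960 milliunits/hr
Concentration = 30 units ÷ 500 mL = 0.06 units/mL = 60 milliunits/mL
Rate = 960 milliunits/hr ÷ 60 milliunits/mL = 16 mL/hr
Volume infused so far = 16 mL/hr × 1.2 hr = 19.2 mL
Volume remaining = 500 − 19.2 = 480.8 mL
New rate:
16.1 milliunits/min × 60 min/hr = 966 milliunits/hr
Rate = 966 milliunits/hr ÷ 60 milliunits/mL = 16.1 mL/hr
Time remaining = 480.8 mL ÷ 16.1 mL/hr = 29.86335 hr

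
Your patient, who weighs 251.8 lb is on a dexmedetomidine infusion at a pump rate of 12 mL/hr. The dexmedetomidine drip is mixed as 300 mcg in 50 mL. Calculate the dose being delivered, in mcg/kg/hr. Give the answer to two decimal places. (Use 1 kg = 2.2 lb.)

0.63 mcg/kg/hr

Weight = 251.8 lb ÷ 2.2 lb/kg = 114.4545 kg
Concentration = 300 mcg ÷ 50 mL = 6 mcg/mL
Drug rate = 12 mL/hr × 6 mcg/mL = 72 mcg/hr
72 mcg/hr ÷ 114.4545 kg = 0.6290707 mcg/kg/hr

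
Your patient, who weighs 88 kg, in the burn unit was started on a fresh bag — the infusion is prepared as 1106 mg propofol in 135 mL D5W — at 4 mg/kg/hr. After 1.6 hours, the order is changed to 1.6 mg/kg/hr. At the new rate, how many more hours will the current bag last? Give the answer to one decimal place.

3.9 hours

Initial rate:
Dose = 4 mg/kg/hr × 88 kg = 352 mg/hr
Concentration = 1106 mg ÷ 135 mL = 8.192593 mg/mL
Rate = 352 mg/hr ÷ 8.192593 mg/mL = 42.96564 mL/hr
Volume infused so far = 42.96564 mL/hr × 1.6 hr = 68.74503 mL
Volume remaining = 135 − 68.74503 = 66.25497 mL
New rate:
Dose = 1.6 mg/kg/hr × 88 kg = 140.8 mg/hr
Rate = 140.8 mg/hr ÷ 8.192593 mg/mL = 17.18626 mL/hr
Time remaining = 66.25497 mL ÷ 17.18626 mL/hr = 3.855114 hr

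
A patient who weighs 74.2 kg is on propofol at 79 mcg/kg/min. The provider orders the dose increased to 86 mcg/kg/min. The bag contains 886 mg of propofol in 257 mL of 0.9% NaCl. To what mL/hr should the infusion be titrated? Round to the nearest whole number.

Dose = 86 mcg/kg/min × 74.2 kg = 6381.2 mcg/min
6381.2 mcg/min × 60 min/hr = 382872 mcg/hr
Concentration = 886 mg ÷ 257 mL = 3.447471 mg/mL = 3447.471 mcg/mL
Rate = 382872 mcg/hr ÷ 3447.471 mcg/mL = 111.0588 mL/hr

111 mL/hr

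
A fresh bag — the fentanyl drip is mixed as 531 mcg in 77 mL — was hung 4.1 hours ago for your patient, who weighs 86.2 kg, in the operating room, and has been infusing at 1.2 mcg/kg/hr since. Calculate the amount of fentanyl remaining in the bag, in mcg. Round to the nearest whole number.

Dose = 1.2 mcg/kg/hr × 86.2 kg = 103.44 mcg/hr
Concentration = 531 mcg ÷ 77 mL = 6.896104 mcg/mL
Rate = 103.44 mcg/hr ÷ 6.896104 mcg/mL = 14.99977 mL/hr
Volume infused = 14.99977 mL/hr × 4.1 hr = 61.49907 mL
Volume remaining = 77 − 61.49907 = 15.50093 mL
Drug remaining = 15.50093 mL × 6.896104 mcg/mL = 106.896 mcg

107 mcg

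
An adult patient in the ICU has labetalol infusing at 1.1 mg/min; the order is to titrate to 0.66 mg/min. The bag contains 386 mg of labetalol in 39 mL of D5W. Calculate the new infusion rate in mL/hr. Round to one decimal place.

4.0 mL/hr

0.66 mg/min × 60 min/hr = 39.6 mg/hr
Concentration = 386 mg ÷ 39 mL = 9.897436 mg/mL
Rate = 39.6 mg/hr ÷ 9.897436 mg/mL = 4.001036 mL/hr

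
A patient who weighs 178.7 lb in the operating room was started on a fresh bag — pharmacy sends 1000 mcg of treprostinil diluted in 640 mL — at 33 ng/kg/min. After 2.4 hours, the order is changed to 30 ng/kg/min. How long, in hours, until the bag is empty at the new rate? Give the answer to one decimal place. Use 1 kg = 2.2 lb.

4.2 hours

Initial rate:
Weight = 178.7 lb ÷ 2.2 lb/kg = 81.22727 kg
Dose = 33 ng/kg/min × 81.22727 kg = 2680.5 ng/min
2680.5 ng/min × 60 min/hr = 160830 ng/hr
Concentration = 1000 mcg ÷ 640 mL = 1.5625 mcg/mL = 1562.5 ng/mL
Rate = 160830 ng/hr ÷ 1562.5 ng/mL = 102.9312 mL/hr
Volume infused so far = 102.9312 mL/hr × 2.4 hr = 247.0349 mL
Volume remaining = 640 − 247.0349 = 392.9651 mL
New rate:
Dose = 30 ng/kg/min × 81.22727 kg = 2436.818 ng/min
2436.818 ng/min × 60 min/hr = 146209.1 ng/hr
Rate = 146209.1 ng/hr ÷ 1562.5 ng/mL = 93.57382 mL/hr
Time remaining = 392.9651 mL ÷ 93.57382 mL/hr = 4.19952 hr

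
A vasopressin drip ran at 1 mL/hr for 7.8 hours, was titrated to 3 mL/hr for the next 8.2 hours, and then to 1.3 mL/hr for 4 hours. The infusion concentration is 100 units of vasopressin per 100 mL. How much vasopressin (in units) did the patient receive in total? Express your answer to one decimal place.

Concentration = 100 units ÷ 100 mL = 1 units/mL
Stage 1: 1 mL/hr × 7.8 hr = 7.8 mL → 7.8 mL × 1 units/mL = 7.8 units
Stage 2: 3 mL/hr × 8.2 hr = 24.6 mL → 24.6 mL × 1 units/mL = 24.6 units
Stage 3: 1.3 mL/hr × 4 hr = 5.2 mL → 5.2 mL × 1 units/mL = 5.2 units
Total = 7.8 + 24.6 + 5.2 = 37.6 units

37.6 units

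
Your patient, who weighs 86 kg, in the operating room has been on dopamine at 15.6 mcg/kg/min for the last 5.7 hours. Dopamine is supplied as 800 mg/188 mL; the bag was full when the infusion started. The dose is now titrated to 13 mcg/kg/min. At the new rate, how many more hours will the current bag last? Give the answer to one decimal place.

Initial rate:
Dose = 15.6 mcg/kg/min × 86 kg = 1341.6 mcg/min
1341.6 mcg/min × 60 min/hr = 80496 mcg/hr
Concentration = 800 mg ÷ 188 mL = 4.255319 mg/mL = 4255.319 mcg/mL
Rate = 80496 mcg/hr ÷ 4255.319 mcg/mL = 18.91656 mL/hr
Volume infused so far = 18.91656 mL/hr × 5.7 hr = 107.8244 mL
Volume remaining = 188 − 107.8244 = 80.17561 mL
New rate:
Dose = 13 mcg/kg/min × 86 kg = 1118 mcg/min
1118 mcg/min × 60 min/hr = 67080 mcg/hr
Rate = 67080 mcg/hr ÷ 4255.319 mcg/mL = 15.7638 mL/hr
Time remaining = 80.17561 mL ÷ 15.7638 mL/hr = 5.086058 hr

5.1 hours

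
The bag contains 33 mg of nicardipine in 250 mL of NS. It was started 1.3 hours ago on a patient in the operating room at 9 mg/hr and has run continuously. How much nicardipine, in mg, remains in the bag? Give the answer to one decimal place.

21.3 mg

Concentration = 33 mg ÷ 250 mL = 0.132 mg/mL
Rate = 9 mg/hr ÷ 0.132 mg/mL = 68.18182 mL/hr
Volume infused = 68.18182 mL/hr × 1.3 hr = 88.63636 mL
Volume remaining = 250 − 88.63636 = 161.3636 mL
Drug remaining = 161.3636 mL × 0.132 mg/mL = 21.3 mg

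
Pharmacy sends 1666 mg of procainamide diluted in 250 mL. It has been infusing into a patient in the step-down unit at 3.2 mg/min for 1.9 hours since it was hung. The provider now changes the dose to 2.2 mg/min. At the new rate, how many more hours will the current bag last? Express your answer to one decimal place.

Initial rate:
3.2 mg/min × 60 min/hr = 192 mg/hr
Concentration = 1666 mg ÷ 250 mL = 6.664 mg/mL
Rate = 192 mg/hr ÷ 6.664 mg/mL = 28.81152 mL/hr
Volume infused so far = 28.81152 mL/hr × 1.9 hr = 54.7419 mL
Volume remaining = 250 − 54.7419 = 195.2581 mL
New rate:
2.2 mg/min × 60 min/hr = 132 mg/hr
Rate = 132 mg/hr ÷ 6.664 mg/mL = 19.80792 mL/hr
Time remaining = 195.2581 mL ÷ 19.80792 mL/hr = 9.857576 hr

9.9 hours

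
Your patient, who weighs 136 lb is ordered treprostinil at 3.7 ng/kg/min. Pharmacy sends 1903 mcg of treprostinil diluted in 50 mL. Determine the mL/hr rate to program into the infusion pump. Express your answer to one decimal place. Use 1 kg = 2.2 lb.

0.4 mL/hr

Weight = 136 lb ÷ 2.2 lb/kg = 61.81818 kg
Dose = 3.7 ng/kg/min × 61.81818 kg = 228.7273 ng/min
228.7273 ng/min × 60 min/hr = 13723.64 ng/hr
Concentration = 1903 mcg ÷ 50 mL = 38.06 mcg/mL = 38060 ng/mL
Rate = 13723.64 ng/hr ÷ 38060 ng/mL = 0.360579 mL/hr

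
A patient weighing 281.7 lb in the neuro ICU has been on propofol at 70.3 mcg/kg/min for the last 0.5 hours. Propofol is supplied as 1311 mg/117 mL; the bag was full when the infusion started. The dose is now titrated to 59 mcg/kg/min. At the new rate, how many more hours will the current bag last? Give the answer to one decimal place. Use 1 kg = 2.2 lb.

2.3 hours

Initial rate:
Weight = 281.7 lb ÷ 2.2 lb/kg = 128.0455 kg
Dose = 70.3 mcg/kg/min × 128.0455 kg = 9001.595 mcg/min
9001.595 mcg/min × 60 min/hr = 540095.7 mcg/hr
Concentration = 1311 mg ÷ 117 mL = 11.20513 mg/mL = 11205.13 mcg/mL
Rate = 540095.7 mcg/hr ÷ 11205.13 mcg/mL = 48.20076 mL/hr
Volume infused so far = 48.20076 mL/hr × 0.5 hr = 24.10038 mL
Volume remaining = 117 − 24.10038 = 92.89962 mL
New rate:
Dose = 59 mcg/kg/min × 128.0455 kg = 7554.682 mcg/min
7554.682 mcg/min × 60 min/hr = 453280.9 mcg/hr
Rate = 453280.9 mcg/hr ÷ 11205.13 mcg/mL = 40.45299 mL/hr
Time remaining = 92.89962 mL ÷ 40.45299 mL/hr = 2.296484 hr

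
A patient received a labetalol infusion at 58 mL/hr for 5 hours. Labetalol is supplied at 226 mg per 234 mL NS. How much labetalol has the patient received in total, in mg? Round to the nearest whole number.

280 mg

Concentration = 226 mg ÷ 234 mL = 0.965812 mg/mL
Drug rate = 58 mL/hr × 0.965812 mg/mL = 56.01709 mg/hr
Total = 56.01709 mg/hr × 5 hr = 280.0855 mg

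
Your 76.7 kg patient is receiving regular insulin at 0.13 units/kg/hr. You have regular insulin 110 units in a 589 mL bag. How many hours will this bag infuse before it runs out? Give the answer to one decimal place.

Dose = 0.13 units/kg/hr × 76.7 kg = 9.971 units/hr
Concentration = 110 units ÷ 589 mL = 0.1867572 units/mL
Rate = 9.971 units/hr ÷ 0.1867572 units/mL = 53.39017 mL/hr
Duration = 589 mL ÷ 53.39017 mL/hr = 11.03199 hr

11.0 hours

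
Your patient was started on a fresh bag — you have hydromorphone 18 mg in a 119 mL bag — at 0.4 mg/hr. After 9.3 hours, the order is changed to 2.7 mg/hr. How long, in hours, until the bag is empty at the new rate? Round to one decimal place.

5.3 hours

Initial rate:
Concentration = 18 mg ÷ 119 mL = 0.1512605 mg/mL
Rate = 0.4 mg/hr ÷ 0.1512605 mg/mL = 2.644444 mL/hr
Volume infused so far = 2.644444 mL/hr × 9.3 hr = 24.59333 mL
Volume remaining = 119 − 24.59333 = 94.40667 mL
New rate:
Rate = 2.7 mg/hr ÷ 0.1512605 mg/mL = 17.85 mL/hr
Time remaining = 94.40667 mL ÷ 17.85 mL/hr = 5.288889 hr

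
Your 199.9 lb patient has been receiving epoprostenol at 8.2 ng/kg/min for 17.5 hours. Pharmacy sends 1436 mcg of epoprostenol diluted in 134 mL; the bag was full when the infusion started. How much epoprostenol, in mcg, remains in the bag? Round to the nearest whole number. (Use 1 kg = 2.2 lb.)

Weight = 199.9 lb ÷ 2.2 lb/kg = 90.86364 kg
Dose = 8.2 ng/kg/min × 90.86364 kg = 745.0818 ng/min
745.0818 ng/min × 60 min/hr = 44704.91 ng/hr
Concentration = 1436 mcg ÷ 134 mL = 10.71642 mcg/mL = 10716.42 ng/mL
Rate = 44704.91 ng/hr ÷ 10716.42 ng/mL = 4.171628 mL/hr
Volume infused = 4.171628 mL/hr × 17.5 hr = 73.00349 mL
Volume remaining = 134 − 73.00349 = 60.99651 mL
Drug remaining = 60.99651 mL × 10716.42 ng/mL = 653664.1 ng = 653.6641 mcg

654 mcg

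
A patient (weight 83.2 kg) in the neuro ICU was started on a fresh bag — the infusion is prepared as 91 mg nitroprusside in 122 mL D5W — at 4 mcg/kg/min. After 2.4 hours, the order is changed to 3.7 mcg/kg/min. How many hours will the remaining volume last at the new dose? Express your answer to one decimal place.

2.3 hours

Initial rate:
Dose = 4 mcg/kg/min × 83.2 kg = 332.8 mcg/min
332.8 mcg/min × 60 min/hr = 19968 mcg/hr
Concentration = 91 mg ÷ 122 mL = 0.7459016 mg/mL = 745.9016 mcg/mL
Rate = 19968 mcg/hr ÷ 745.9016 mcg/mL = 26.77029 mL/hr
Volume infused so far = 26.77029 mL/hr × 2.4 hr = 64.24869 mL
Volume remaining = 122 − 64.24869 = 57.75131 mL
New rate:
Dose = 3.7 mcg/kg/min × 83.2 kg = 307.84 mcg/min
307.84 mcg/min × 60 min/hr = 18470.4 mcg/hr
Rate = 18470.4 mcg/hr ÷ 745.9016 mcg/mL = 24.76251 mL/hr
Time remaining = 57.75131 mL ÷ 24.76251 mL/hr = 2.332207 hr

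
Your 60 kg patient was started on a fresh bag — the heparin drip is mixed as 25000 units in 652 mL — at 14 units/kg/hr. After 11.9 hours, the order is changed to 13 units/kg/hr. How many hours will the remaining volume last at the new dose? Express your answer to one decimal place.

Initial rate:
Dose = 14 units/kg/hr × 60 kg = 840 units/hr
Concentration = 25000 units ÷ 652 mL = 38.34356 units/mL
Rate = 840 units/hr ÷ 38.34356 units/mL = 21.9072 mL/hr
Volume infused so far = 21.9072 mL/hr × 11.9 hr = 260.6957 mL
Volume remaining = 652 − 260.6957 = 391.3043 mL
New rate:
Dose = 13 units/kg/hr × 60 kg = 780 units/hr
Rate = 780 units/hr ÷ 38.34356 units/mL = 20.3424 mL/hr
Time remaining = 391.3043 mL ÷ 20.3424 mL/hr = 19.2359 hr

19.2 hours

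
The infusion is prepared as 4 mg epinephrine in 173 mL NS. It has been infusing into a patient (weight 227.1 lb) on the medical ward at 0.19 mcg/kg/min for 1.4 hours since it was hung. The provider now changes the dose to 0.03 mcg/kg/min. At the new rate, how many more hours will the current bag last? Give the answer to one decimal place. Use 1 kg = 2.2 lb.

12.7 hours

Initial rate:
Weight = 227.1 lb ÷ 2.2 lb/kg = 103.2273 kg
Dose = 0.19 mcg/kg/min × 103.2273 kg = 19.61318 mcg/min
19.61318 mcg/min × 60 min/hr = 1176.791 mcg/hr
Concentration = 4 mg ÷ 173 mL = 0.02312139 mg/mL = 23.12139 mcg/mL
Rate = 1176.791 mcg/hr ÷ 23.12139 mcg/mL = 50.89621 mL/hr
Volume infused so far = 50.89621 mL/hr × 1.4 hr = 71.25469 mL
Volume remaining = 173 − 71.25469 = 101.7453 mL
New rate:
Dose = 0.03 mcg/kg/min × 103.2273 kg = 3.096818 mcg/min
3.096818 mcg/min × 60 min/hr = 185.8091 mcg/hr
Rate = 185.8091 mcg/hr ÷ 23.12139 mcg/mL = 8.036243 mL/hr
Time remaining = 101.7453 mL ÷ 8.036243 mL/hr = 12.66081 hr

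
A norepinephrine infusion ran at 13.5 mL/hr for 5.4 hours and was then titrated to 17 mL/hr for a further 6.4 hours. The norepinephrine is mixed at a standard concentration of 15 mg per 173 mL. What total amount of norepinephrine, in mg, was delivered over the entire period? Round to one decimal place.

15.8 mg

Concentration = 15 mg ÷ 173 mL = 0.0867052 mg/mL
Stage 1: 13.5 mL/hr × 5.4 hr = 72.9 mL → 72.9 mL × 0.0867052 mg/mL = 6.320809 mg
Stage 2: 17 mL/hr × 6.4 hr = 108.8 mL → 108.8 mL × 0.0867052 mg/mL = 9.433526 mg
Total = 6.320809 + 9.433526 = 15.75434 mg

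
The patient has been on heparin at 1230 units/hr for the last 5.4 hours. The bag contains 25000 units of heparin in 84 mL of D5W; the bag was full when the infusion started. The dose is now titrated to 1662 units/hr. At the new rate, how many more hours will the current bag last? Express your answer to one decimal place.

11.0 hours

Initial rate:
Concentration = 25000 units ÷ 84 mL = 297.619 units/mL
Rate = 1230 units/hr ÷ 297.619 units/mL = 4.1328 mL/hr
Volume infused so far = 4.1328 mL/hr × 5.4 hr = 22.31712 mL
Volume remaining = 84 − 22.31712 = 61.68288 mL
New rate:
Rate = 1662 units/hr ÷ 297.619 units/mL = 5.58432 mL/hr
Time remaining = 61.68288 mL ÷ 5.58432 mL/hr = 11.04573 hr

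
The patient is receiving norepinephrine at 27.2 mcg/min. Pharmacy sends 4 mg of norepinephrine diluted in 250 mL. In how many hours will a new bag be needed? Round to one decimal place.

2.5 hours

27.2 mcg/min × 60 min/hr = 1632 mcg/hr
Concentration = 4 mg ÷ 250 mL = 0.016 mg/mL = 16 mcg/mL
Rate = 1632 mcg/hr ÷ 16 mcg/mL = 102 mL/hr
Duration = 250 mL ÷ 102 mL/hr = 2.45098 hr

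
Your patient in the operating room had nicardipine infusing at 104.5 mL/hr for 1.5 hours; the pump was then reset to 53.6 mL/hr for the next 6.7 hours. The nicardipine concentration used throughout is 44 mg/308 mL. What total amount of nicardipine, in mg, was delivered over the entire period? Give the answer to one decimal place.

Concentration = 44 mg ÷ 308 mL = 0.1428571 mg/mL
Stage 1: 104.5 mL/hr × 1.5 hr = 156.75 mL → 156.75 mL × 0.1428571 mg/mL = 22.39286 mg
Stage 2: 53.6 mL/hr × 6.7 hr = 359.12 mL → 359.12 mL × 0.1428571 mg/mL = 51.30286 mg
Total = 22.39286 + 51.30286 = 73.69571 mg

73.7 mg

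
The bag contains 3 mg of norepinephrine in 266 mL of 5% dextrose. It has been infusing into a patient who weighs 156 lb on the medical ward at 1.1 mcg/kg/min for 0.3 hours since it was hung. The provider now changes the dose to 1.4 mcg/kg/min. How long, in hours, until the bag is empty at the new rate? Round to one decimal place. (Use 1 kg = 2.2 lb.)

0.3 hours

Initial rate:
Weight = 156 lb ÷ 2.2 lb/kg = 70.90909 kg
Dose = 1.1 mcg/kg/min × 70.90909 kg = 78 mcg/min
78 mcg/min × 60 min/hr = 4680 mcg/hr
Concentration = 3 mg ÷ 266 mL = 0.0112782 mg/mL = 11.2782 mcg/mL
Rate = 4680 mcg/hr ÷ 11.2782 mcg/mL = 414.96 mL/hr
Volume infused so far = 414.96 mL/hr × 0.3 hr = 124.488 mL
Volume remaining = 266 − 124.488 = 141.512 mL
New rate:
Dose = 1.4 mcg/kg/min × 70.90909 kg = 99.27273 mcg/min
99.27273 mcg/min × 60 min/hr = 5956.364 mcg/hr
Rate = 5956.364 mcg/hr ÷ 11.2782 mcg/mL = 528.1309 mL/hr
Time remaining = 141.512 mL ÷ 528.1309 mL/hr = 0.2679487 hr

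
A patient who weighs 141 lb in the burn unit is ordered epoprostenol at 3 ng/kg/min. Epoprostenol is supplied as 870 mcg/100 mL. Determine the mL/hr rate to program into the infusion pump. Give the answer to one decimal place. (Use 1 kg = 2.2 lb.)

1.3 mL/hr

Weight = 141 lb ÷ 2.2 lb/kg = 64.09091 kg
Dose = 3 ng/kg/min × 64.09091 kg = 192.2727 ng/min
192.2727 ng/min × 60 min/hr = 11536.36 ng/hr
Concentration = 870 mcg ÷ 100 mL = 8.7 mcg/mL = 8700 ng/mL
Rate = 11536.36 ng/hr ÷ 8700 ng/mL = 1.326019 mL/hr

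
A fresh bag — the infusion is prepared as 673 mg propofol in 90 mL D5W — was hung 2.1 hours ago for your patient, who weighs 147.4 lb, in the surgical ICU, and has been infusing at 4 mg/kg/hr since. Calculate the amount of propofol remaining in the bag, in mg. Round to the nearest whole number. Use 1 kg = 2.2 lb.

Weight = 147.4 lb ÷ 2.2 lb/kg = 67 kg
Dose = 4 mg/kg/hr × 67 kg = 268 mg/hr
Concentration = 673 mg ÷ 90 mL = 7.477778 mg/mL
Rate = 268 mg/hr ÷ 7.477778 mg/mL = 35.83952 mL/hr
Volume infused = 35.83952 mL/hr × 2.1 hr = 75.263 mL
Volume remaining = 90 − 75.263 = 14.737 mL
Drug remaining = 14.737 mL × 7.477778 mg/mL = 110.2 mg

110 mg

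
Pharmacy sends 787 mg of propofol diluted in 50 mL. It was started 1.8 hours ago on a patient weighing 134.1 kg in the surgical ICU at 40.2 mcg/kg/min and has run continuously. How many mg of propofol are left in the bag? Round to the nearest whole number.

205 mg

Dose = 40.2 mcg/kg/min × 134.1 kg = 5390.82 mcg/min
5390.82 mcg/min × 60 min/hr = 323449.2 mcg/hr
Concentration = 787 mg ÷ 50 mL = 15.74 mg/mL = 15740 mcg/mL
Rate = 323449.2 mcg/hr ÷ 15740 mcg/mL = 20.5495 mL/hr
Volume infused = 20.5495 mL/hr × 1.8 hr = 36.98911 mL
Volume remaining = 50 − 36.98911 = 13.01089 mL
Drug remaining = 13.01089 mL × 15740 mcg/mL = 204791.4 mcg = 204.7914 mg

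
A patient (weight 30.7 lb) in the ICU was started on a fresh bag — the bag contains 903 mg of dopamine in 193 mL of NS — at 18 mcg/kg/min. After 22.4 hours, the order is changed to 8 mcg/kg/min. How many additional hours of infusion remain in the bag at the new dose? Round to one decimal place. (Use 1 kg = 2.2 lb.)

Initial rate:
Weight = 30.7 lb ÷ 2.2 lb/kg = 13.95455 kg
Dose = 18 mcg/kg/min × 13.95455 kg = 251.1818 mcg/min
251.1818 mcg/min × 60 min/hr = 15070.91 mcg/hr
Concentration = 903 mg ÷ 193 mL = 4.678756 mg/mL = 4678.756 mcg/mL
Rate = 15070.91 mcg/hr ÷ 4678.756 mcg/mL = 3.221136 mL/hr
Volume infused so far = 3.221136 mL/hr × 22.4 hr = 72.15344 mL
Volume remaining = 193 − 72.15344 = 120.8466 mL
New rate:
Dose = 8 mcg/kg/min × 13.95455 kg = 111.6364 mcg/min
111.6364 mcg/min × 60 min/hr = 6698.182 mcg/hr
Rate = 6698.182 mcg/hr ÷ 4678.756 mcg/mL = 1.431616 mL/hr
Time remaining = 120.8466 mL ÷ 1.431616 mL/hr = 84.4127 hr

84.4 hours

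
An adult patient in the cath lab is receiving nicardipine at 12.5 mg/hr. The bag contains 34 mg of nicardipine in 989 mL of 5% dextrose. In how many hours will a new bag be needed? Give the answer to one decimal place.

Concentration = 34 mg ÷ 989 mL = 0.03437816 mg/mL
Rate = 12.5 mg/hr ÷ 0.03437816 mg/mL = 363.6029 mL/hr
Duration = 989 mL ÷ 363.6029 mL/hr = 2.72 hr

2.7 hours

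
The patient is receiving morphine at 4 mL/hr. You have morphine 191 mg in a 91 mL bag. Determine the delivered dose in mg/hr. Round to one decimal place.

8.4 mg/hr

Concentration = 191 mg ÷ 91 mL = 2.098901 mg/mL
Drug rate = 4 mL/hr × 2.098901 mg/mL = 8.395604 mg/hr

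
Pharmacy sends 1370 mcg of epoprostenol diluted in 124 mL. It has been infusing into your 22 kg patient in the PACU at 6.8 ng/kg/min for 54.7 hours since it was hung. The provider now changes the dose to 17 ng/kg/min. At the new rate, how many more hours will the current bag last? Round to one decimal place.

Initial rate:
Dose = 6.8 ng/kg/min × 22 kg = 149.6 ng/min
149.6 ng/min × 60 min/hr = 8976 ng/hr
Concentration = 1370 mcg ÷ 124 mL = 11.04839 mcg/mL = 11048.39 ng/mL
Rate = 8976 ng/hr ÷ 11048.39 ng/mL = 0.8124263 mL/hr
Volume infused so far = 0.8124263 mL/hr × 54.7 hr = 44.43972 mL
Volume remaining = 124 − 44.43972 = 79.56028 mL
New rate:
Dose = 17 ng/kg/min × 22 kg = 374 ng/min
374 ng/min × 60 min/hr = 22440 ng/hr
Rate = 22440 ng/hr ÷ 11048.39 ng/mL = 2.031066 mL/hr
Time remaining = 79.56028 mL ÷ 2.031066 mL/hr = 39.17169 hr

39.2 hours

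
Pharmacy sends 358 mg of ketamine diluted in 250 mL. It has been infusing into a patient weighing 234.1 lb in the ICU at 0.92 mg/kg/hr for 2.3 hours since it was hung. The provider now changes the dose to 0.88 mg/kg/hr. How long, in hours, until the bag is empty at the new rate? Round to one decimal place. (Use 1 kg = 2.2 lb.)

1.4 hours

Initial rate:
Weight = 234.1 lb ÷ 2.2 lb/kg = 106.4091 kg
Dose = 0.92 mg/kg/hr × 106.4091 kg = 97.89636 mg/hr
Concentration = 358 mg ÷ 250 mL = 1.432 mg/mL
Rate = 97.89636 mg/hr ÷ 1.432 mg/mL = 68.36338 mL/hr
Volume infused so far = 68.36338 mL/hr × 2.3 hr = 157.2358 mL
Volume remaining = 250 − 157.2358 = 92.76422 mL
New rate:
Dose = 0.88 mg/kg/hr × 106.4091 kg = 93.64 mg/hr
Rate = 93.64 mg/hr ÷ 1.432 mg/mL = 65.39106 mL/hr
Time remaining = 92.76422 mL ÷ 65.39106 mL/hr = 1.418607 hr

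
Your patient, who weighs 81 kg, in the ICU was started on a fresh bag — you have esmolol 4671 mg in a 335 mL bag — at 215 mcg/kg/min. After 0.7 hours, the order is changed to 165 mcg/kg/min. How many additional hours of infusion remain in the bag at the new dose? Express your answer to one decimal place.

Initial rate:
Dose = 215 mcg/kg/min × 81 kg = 17415 mcg/min
17415 mcg/min × 60 min/hr = 1044900 mcg/hr
Concentration = 4671 mg ÷ 335 mL = 13.94328 mg/mL = 13943.28 mcg/mL
Rate = 1044900 mcg/hr ÷ 13943.28 mcg/mL = 74.93931 mL/hr
Volume infused so far = 74.93931 mL/hr × 0.7 hr = 52.45751 mL
Volume remaining = 335 − 52.45751 = 282.5425 mL
New rate:
Dose = 165 mcg/kg/min × 81 kg = 13365 mcg/min
13365 mcg/min × 60 min/hr = 801900 mcg/hr
Rate = 801900 mcg/hr ÷ 13943.28 mcg/mL = 57.51156 mL/hr
Time remaining = 282.5425 mL ÷ 57.51156 mL/hr = 4.912795 hr

4.9 hours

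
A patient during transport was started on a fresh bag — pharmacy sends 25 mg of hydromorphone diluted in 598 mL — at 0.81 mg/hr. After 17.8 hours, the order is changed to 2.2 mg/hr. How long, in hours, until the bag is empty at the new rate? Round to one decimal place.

Initial rate:
Concentration = 25 mg ÷ 598 mL = 0.04180602 mg/mL
Rate = 0.81 mg/hr ÷ 0.04180602 mg/mL = 19.3752 mL/hr
Volume infused so far = 19.3752 mL/hr × 17.8 hr = 344.8786 mL
Volume remaining = 598 − 344.8786 = 253.1214 mL
New rate:
Rate = 2.2 mg/hr ÷ 0.04180602 mg/mL = 52.624 mL/hr
Time remaining = 253.1214 mL ÷ 52.624 mL/hr = 4.81 hr

4.8 hours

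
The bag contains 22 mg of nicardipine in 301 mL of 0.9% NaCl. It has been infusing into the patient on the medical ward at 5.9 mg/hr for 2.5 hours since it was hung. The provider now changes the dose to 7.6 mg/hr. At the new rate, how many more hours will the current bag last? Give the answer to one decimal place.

Initial rate:
Concentration = 22 mg ÷ 301 mL = 0.0730897 mg/mL
Rate = 5.9 mg/hr ÷ 0.0730897 mg/mL = 80.72273 mL/hr
Volume infused so far = 80.72273 mL/hr × 2.5 hr = 201.8068 mL
Volume remaining = 301 − 201.8068 = 99.19318 mL
New rate:
Rate = 7.6 mg/hr ÷ 0.0730897 mg/mL = 103.9818 mL/hr
Time remaining = 99.19318 mL ÷ 103.9818 mL/hr = 0.9539474 hr

1.0 hours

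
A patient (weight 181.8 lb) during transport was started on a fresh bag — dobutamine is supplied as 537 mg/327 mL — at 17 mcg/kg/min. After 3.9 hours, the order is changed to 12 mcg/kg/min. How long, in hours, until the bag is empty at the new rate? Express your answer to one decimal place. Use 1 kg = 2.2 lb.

Initial rate:
Weight = 181.8 lb ÷ 2.2 lb/kg = 82.63636 kg
Dose = 17 mcg/kg/min × 82.63636 kg = 1404.818 mcg/min
1404.818 mcg/min × 60 min/hr = 84289.09 mcg/hr
Concentration = 537 mg ÷ 327 mL = 1.642202 mg/mL = 1642.202 mcg/mL
Rate = 84289.09 mcg/hr ÷ 1642.202 mcg/mL = 51.32688 mL/hr
Volume infused so far = 51.32688 mL/hr × 3.9 hr = 200.1748 mL
Volume remaining = 327 − 200.1748 = 126.8252 mL
New rate:
Dose = 12 mcg/kg/min × 82.63636 kg = 991.6364 mcg/min
991.6364 mcg/min × 60 min/hr = 59498.18 mcg/hr
Rate = 59498.18 mcg/hr ÷ 1642.202 mcg/mL = 36.23074 mL/hr
Time remaining = 126.8252 mL ÷ 36.23074 mL/hr = 3.500486 hr

3.5 hours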